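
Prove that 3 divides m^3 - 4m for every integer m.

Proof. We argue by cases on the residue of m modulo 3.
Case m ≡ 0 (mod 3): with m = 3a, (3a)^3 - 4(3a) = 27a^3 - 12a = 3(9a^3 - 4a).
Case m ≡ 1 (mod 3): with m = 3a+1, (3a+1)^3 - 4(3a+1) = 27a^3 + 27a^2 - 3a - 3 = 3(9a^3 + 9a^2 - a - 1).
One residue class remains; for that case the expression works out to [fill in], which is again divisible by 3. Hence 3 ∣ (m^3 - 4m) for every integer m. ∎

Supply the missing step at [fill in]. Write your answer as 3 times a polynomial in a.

The residues treated are {0, 1}, so the missing case is m ≡ 2 (mod 3); write m = 3a+2.
Then (3a+2)^3 - 4(3a+2) = 27a^3 + 54a^2 + 24a = 3(9a^3 + 18a^2 + 8a).

3(9a^3 + 18a^2 + 8a)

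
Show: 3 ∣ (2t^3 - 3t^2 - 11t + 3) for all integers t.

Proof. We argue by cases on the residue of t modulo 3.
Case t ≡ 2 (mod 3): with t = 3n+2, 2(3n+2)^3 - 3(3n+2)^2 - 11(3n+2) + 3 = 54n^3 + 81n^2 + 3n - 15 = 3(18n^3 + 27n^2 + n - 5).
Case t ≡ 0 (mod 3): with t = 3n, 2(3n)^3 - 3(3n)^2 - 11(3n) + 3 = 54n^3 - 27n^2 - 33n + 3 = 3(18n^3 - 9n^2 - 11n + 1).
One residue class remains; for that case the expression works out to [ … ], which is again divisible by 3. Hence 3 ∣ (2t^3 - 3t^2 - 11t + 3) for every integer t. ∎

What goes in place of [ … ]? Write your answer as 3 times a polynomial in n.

Only t ≡ 1 (mod 3) is unaccounted for. Put t = 3n+1:
2(3n+1)^3 - 3(3n+1)^2 - 11(3n+1) + 3 expands to 54n^3 + 27n^2 - 33n - 9,
and factoring out 3 leaves 3(18n^3 + 9n^2 - 11n - 3).

3(18n^3 + 9n^2 - 11n - 3)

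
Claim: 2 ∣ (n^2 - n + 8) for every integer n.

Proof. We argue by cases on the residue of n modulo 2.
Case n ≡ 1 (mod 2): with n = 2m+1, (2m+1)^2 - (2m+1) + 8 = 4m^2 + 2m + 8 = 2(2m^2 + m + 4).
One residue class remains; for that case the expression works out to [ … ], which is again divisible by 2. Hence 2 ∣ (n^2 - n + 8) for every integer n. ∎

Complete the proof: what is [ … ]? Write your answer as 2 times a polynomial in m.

2(2m^2 - m + 4)

The residues treated are {1}, so the missing case is n ≡ 0 (mod 2); write n = 2m.
Then (2m)^2 - (2m) + 8 = 4m^2 - 2m + 8 = 2(2m^2 - m + 4).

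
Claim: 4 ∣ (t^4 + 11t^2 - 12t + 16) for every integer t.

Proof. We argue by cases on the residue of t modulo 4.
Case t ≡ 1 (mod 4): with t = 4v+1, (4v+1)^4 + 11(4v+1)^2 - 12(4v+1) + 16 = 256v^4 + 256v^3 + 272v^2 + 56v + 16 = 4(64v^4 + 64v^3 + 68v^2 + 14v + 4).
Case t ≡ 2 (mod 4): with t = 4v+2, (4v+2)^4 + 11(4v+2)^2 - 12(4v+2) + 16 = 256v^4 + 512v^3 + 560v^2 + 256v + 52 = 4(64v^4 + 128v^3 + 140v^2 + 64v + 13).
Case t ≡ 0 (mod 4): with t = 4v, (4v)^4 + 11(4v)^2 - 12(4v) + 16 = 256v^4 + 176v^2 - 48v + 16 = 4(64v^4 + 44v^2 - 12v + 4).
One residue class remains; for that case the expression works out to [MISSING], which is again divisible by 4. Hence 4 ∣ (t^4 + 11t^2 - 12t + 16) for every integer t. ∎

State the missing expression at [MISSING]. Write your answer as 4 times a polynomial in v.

The residues treated are {1, 2, 0}, so the missing case is t ≡ 3 (mod 4); write t = 4v+3.
Then (4v+3)^4 + 11(4v+3)^2 - 12(4v+3) + 16 = 256v^4 + 768v^3 + 1040v^2 + 648v + 160 = 4(64v^4 + 192v^3 + 260v^2 + 162v + 40).

4(64v^4 + 192v^3 + 260v^2 + 162v + 40)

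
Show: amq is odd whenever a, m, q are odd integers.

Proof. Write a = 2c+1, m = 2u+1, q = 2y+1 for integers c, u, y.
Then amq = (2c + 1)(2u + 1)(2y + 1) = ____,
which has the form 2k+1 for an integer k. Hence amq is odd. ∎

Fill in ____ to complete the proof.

2(4cuy + 2cu + 2cy + c + 2uy + u + y) + 1

Expanding: (2c + 1)(2u + 1)(2y + 1) = 8cuy + 4cu + 4cy + 2c + 4uy + 2u + 2y + 1.
Every term except the constant is even, so this is 2(4cuy + 2cu + 2cy + c + 2uy + u + y) + 1,
and 4cuy + 2cu + 2cy + c + 2uy + u + y ∈ ℤ gives the required form.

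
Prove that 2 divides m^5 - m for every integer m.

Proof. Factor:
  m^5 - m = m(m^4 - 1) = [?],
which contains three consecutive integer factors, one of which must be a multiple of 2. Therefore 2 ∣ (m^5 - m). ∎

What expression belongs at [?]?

m^4 - 1 = (m^2 - 1)(m^2 + 1), and m^2 - 1 = (m-1)(m+1).
So m(m^4 - 1) = (m - 1)m(m + 1)(m^2 + 1).

(m - 1)m(m + 1)(m^2 + 1)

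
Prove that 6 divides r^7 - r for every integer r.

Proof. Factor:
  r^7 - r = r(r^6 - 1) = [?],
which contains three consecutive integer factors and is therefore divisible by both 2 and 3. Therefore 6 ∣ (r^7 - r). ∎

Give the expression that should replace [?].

r^6 - 1 = (r^2 - 1)(r^4 + r^2 + 1), and r^2 - 1 = (r-1)(r+1).
So r(r^6 - 1) = (r - 1)r(r + 1)(r^4 + r^2 + 1).

(r - 1)r(r + 1)(r^4 + r^2 + 1)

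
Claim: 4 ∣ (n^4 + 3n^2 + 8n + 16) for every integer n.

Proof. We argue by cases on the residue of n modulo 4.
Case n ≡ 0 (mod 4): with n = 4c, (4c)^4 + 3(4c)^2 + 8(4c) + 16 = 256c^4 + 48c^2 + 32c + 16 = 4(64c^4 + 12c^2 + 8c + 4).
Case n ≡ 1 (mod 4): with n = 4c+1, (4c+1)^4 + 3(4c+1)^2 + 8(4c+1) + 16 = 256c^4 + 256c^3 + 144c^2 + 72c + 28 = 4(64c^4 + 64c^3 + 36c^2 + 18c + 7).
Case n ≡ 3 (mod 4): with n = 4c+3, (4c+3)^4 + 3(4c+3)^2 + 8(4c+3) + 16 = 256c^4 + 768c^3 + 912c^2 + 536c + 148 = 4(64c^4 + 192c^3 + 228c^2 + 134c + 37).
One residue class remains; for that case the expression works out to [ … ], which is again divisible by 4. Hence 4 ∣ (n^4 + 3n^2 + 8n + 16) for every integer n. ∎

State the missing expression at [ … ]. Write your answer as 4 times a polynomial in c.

The residues treated are {0, 1, 3}, so the missing case is n ≡ 2 (mod 4); write n = 4c+2.
Then (4c+2)^4 + 3(4c+2)^2 + 8(4c+2) + 16 = 256c^4 + 512c^3 + 432c^2 + 208c + 60 = 4(64c^4 + 128c^3 + 108c^2 + 52c + 15).

4(64c^4 + 128c^3 + 108c^2 + 52c + 15)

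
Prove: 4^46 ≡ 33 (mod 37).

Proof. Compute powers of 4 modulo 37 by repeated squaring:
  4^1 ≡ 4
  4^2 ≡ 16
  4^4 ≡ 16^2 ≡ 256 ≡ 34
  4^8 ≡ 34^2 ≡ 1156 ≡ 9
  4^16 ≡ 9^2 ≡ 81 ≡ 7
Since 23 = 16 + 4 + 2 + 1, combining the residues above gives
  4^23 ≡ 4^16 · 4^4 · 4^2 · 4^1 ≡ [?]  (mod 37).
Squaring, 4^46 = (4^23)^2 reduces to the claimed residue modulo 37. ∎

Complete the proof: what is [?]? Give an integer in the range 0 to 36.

4^16 · 4^4 · 4^2 · 4^1 ≡ 7 · 34 · 16 · 4 = 15232.
15232 mod 37 = 25, so 4^23 ≡ 25 (mod 37).

25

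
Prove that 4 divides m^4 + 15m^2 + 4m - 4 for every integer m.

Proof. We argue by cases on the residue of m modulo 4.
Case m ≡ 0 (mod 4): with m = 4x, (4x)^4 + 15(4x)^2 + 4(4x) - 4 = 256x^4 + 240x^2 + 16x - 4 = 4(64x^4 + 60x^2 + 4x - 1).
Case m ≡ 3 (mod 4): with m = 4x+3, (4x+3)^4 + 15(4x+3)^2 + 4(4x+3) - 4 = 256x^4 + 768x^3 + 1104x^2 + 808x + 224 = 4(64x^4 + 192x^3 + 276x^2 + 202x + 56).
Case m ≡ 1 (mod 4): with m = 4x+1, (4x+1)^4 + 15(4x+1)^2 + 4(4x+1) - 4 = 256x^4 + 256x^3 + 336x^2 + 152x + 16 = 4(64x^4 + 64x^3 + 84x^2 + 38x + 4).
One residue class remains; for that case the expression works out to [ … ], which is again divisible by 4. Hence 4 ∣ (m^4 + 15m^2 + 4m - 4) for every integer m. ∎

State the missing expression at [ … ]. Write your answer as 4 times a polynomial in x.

4(64x^4 + 128x^3 + 156x^2 + 96x + 20)

Only m ≡ 2 (mod 4) is unaccounted for. Put m = 4x+2:
(4x+2)^4 + 15(4x+2)^2 + 4(4x+2) - 4 expands to 256x^4 + 512x^3 + 624x^2 + 384x + 80,
and factoring out 4 leaves 4(64x^4 + 128x^3 + 156x^2 + 96x + 20).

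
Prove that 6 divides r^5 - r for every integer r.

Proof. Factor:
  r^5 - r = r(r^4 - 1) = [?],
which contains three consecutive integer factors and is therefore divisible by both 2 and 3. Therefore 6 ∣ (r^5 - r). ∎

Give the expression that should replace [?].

(r - 1)r(r + 1)(r^2 + 1)

r^4 - 1 = (r^2 - 1)(r^2 + 1), and r^2 - 1 = (r-1)(r+1).
So r(r^4 - 1) = (r - 1)r(r + 1)(r^2 + 1).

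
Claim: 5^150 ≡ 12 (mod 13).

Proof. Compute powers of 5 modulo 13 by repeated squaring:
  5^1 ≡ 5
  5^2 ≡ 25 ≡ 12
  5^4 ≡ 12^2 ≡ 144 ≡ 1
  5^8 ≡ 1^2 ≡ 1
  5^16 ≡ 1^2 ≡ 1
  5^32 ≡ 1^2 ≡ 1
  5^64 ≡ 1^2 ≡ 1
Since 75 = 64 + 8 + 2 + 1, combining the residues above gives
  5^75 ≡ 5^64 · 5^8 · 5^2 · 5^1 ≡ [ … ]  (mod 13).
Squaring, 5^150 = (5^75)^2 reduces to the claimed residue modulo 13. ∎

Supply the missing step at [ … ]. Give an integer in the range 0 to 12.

8

5^64 · 5^8 · 5^2 · 5^1 ≡ 1 · 1 · 12 · 5 = 60.
60 mod 13 = 8, so 5^75 ≡ 8 (mod 13).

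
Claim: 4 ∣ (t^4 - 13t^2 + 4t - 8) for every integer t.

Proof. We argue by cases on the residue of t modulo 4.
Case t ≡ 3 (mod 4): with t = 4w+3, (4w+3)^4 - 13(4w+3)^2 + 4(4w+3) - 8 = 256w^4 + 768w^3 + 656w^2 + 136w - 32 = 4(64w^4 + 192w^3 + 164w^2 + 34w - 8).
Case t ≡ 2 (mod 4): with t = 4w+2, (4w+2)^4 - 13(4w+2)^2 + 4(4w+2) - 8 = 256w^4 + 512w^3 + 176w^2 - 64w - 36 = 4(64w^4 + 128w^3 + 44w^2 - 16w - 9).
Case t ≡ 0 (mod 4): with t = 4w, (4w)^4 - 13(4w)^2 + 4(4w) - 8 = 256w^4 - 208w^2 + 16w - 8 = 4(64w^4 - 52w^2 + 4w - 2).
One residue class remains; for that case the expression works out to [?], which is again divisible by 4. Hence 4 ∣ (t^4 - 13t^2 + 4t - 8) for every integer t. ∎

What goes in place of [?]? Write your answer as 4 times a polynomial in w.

The residues treated are {3, 2, 0}, so the missing case is t ≡ 1 (mod 4); write t = 4w+1.
Then (4w+1)^4 - 13(4w+1)^2 + 4(4w+1) - 8 = 256w^4 + 256w^3 - 112w^2 - 72w - 16 = 4(64w^4 + 64w^3 - 28w^2 - 18w - 4).

4(64w^4 + 64w^3 - 28w^2 - 18w - 4)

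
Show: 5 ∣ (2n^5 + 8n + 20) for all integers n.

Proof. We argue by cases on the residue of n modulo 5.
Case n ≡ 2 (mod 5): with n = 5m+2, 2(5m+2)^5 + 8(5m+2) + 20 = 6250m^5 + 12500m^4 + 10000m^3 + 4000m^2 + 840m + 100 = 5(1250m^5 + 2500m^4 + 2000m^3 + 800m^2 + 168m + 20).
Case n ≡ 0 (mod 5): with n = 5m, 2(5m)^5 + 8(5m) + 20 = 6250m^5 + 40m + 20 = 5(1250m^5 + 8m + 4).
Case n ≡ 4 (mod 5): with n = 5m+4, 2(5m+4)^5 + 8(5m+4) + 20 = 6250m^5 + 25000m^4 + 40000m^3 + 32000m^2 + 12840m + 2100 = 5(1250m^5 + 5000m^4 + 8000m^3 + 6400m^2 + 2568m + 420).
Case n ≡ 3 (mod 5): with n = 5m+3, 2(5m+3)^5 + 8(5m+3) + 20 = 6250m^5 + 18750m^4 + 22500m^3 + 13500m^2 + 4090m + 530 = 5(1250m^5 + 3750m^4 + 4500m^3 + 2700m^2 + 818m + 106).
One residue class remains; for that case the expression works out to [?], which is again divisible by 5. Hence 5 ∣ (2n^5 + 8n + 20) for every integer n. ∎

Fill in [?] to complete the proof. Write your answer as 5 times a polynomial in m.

The residues treated are {2, 0, 4, 3}, so the missing case is n ≡ 1 (mod 5); write n = 5m+1.
Then 2(5m+1)^5 + 8(5m+1) + 20 = 6250m^5 + 6250m^4 + 2500m^3 + 500m^2 + 90m + 30 = 5(1250m^5 + 1250m^4 + 500m^3 + 100m^2 + 18m + 6).

5(1250m^5 + 1250m^4 + 500m^3 + 100m^2 + 18m + 6)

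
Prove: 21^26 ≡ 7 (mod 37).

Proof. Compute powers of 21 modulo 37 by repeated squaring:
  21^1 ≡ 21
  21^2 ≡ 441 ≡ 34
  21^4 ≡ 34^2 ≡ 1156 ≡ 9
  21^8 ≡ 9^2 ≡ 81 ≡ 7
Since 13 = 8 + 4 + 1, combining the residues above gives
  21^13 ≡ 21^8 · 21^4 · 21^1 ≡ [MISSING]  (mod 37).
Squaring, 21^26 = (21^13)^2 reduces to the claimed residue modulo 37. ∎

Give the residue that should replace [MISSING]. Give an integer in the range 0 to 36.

Multiply the listed residues: 7 · 9 · 21 = 63 → 1323.
Reducing modulo 37: 1323 = 35·37 + 28, so 21^13 ≡ 28.

28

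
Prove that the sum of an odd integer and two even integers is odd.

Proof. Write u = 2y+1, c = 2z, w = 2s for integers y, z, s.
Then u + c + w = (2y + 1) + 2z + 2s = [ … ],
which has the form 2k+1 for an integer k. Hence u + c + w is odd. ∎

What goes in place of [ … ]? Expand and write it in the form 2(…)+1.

2(s + y + z) + 1

Expanding: (2y + 1) + 2z + 2s = 2s + 2y + 2z + 1.
Every term except the constant is even, so this is 2(s + y + z) + 1,
and s + y + z ∈ ℤ gives the required form.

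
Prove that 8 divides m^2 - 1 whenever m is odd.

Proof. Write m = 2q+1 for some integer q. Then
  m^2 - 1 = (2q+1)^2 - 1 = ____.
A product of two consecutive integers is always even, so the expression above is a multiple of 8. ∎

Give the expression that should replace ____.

(2q+1)^2 - 1 = 4q^2 + 4q + 1 - 1 = 4q^2 + 4q = 4q(q+1).
Since q and q+1 are consecutive, q(q+1) is even, and 4·(even) is a multiple of 8.

4q(q + 1)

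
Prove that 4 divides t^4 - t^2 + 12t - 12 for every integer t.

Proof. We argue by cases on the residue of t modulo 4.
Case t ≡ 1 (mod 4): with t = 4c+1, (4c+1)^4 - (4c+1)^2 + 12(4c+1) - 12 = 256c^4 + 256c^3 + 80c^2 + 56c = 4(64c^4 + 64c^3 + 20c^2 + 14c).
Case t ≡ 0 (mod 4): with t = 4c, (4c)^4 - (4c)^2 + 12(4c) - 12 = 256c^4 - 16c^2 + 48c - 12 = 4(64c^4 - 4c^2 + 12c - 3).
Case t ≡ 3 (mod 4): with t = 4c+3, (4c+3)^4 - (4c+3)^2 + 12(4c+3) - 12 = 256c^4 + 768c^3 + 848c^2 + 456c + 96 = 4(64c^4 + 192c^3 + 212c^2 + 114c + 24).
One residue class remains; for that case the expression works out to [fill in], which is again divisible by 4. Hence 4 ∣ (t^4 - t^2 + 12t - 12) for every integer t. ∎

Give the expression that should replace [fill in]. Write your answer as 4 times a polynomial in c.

The residues treated are {1, 0, 3}, so the missing case is t ≡ 2 (mod 4); write t = 4c+2.
Then (4c+2)^4 - (4c+2)^2 + 12(4c+2) - 12 = 256c^4 + 512c^3 + 368c^2 + 160c + 24 = 4(64c^4 + 128c^3 + 92c^2 + 40c + 6).

4(64c^4 + 128c^3 + 92c^2 + 40c + 6)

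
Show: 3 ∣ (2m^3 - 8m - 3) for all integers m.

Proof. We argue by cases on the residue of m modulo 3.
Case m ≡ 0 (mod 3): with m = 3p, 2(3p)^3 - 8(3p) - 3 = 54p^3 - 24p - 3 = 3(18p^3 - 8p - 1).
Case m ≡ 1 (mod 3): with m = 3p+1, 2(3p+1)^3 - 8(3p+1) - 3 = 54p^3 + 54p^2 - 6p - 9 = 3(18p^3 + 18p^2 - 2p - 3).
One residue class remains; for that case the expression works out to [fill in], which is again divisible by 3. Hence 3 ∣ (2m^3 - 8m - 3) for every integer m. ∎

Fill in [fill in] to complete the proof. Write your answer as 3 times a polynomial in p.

Only m ≡ 2 (mod 3) is unaccounted for. Put m = 3p+2:
2(3p+2)^3 - 8(3p+2) - 3 expands to 54p^3 + 108p^2 + 48p - 3,
and factoring out 3 leaves 3(18p^3 + 36p^2 + 16p - 1).

3(18p^3 + 36p^2 + 16p - 1)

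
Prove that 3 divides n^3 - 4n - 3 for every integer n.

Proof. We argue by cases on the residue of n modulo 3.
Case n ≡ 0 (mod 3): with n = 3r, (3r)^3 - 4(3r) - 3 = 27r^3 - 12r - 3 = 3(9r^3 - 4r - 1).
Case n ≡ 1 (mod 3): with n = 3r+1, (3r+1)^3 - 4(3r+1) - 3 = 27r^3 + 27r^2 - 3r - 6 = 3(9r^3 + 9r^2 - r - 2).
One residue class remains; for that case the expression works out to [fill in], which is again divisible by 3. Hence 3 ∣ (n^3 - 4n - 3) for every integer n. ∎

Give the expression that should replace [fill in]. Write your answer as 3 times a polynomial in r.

The residues treated are {0, 1}, so the missing case is n ≡ 2 (mod 3); write n = 3r+2.
Then (3r+2)^3 - 4(3r+2) - 3 = 27r^3 + 54r^2 + 24r - 3 = 3(9r^3 + 18r^2 + 8r - 1).

3(9r^3 + 18r^2 + 8r - 1)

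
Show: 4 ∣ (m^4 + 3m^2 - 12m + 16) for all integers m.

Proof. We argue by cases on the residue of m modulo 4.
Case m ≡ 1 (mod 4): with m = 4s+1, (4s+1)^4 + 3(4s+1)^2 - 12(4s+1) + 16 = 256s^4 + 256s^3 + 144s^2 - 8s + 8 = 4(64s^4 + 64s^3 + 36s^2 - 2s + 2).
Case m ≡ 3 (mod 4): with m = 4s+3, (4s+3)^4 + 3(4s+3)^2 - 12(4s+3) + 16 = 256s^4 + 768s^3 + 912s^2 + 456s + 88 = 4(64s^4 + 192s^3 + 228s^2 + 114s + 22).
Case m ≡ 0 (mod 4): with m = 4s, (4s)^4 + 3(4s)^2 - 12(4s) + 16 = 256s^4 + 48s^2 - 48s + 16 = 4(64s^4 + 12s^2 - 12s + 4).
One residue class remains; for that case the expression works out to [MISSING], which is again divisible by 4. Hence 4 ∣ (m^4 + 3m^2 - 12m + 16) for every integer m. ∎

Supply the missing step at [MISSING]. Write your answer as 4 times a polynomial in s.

The residues treated are {1, 3, 0}, so the missing case is m ≡ 2 (mod 4); write m = 4s+2.
Then (4s+2)^4 + 3(4s+2)^2 - 12(4s+2) + 16 = 256s^4 + 512s^3 + 432s^2 + 128s + 20 = 4(64s^4 + 128s^3 + 108s^2 + 32s + 5).

4(64s^4 + 128s^3 + 108s^2 + 32s + 5)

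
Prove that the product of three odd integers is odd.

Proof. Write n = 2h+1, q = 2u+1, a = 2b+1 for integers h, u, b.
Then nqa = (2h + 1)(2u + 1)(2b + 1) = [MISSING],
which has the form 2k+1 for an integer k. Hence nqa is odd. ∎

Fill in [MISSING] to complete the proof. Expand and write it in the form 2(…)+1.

2(4bhu + 2bh + 2bu + b + 2hu + h + u) + 1

Expanding: (2h + 1)(2u + 1)(2b + 1) = 8bhu + 4bh + 4bu + 2b + 4hu + 2h + 2u + 1.
Every term except the constant is even, so this is 2(4bhu + 2bh + 2bu + b + 2hu + h + u) + 1,
and 4bhu + 2bh + 2bu + b + 2hu + h + u ∈ ℤ gives the required form.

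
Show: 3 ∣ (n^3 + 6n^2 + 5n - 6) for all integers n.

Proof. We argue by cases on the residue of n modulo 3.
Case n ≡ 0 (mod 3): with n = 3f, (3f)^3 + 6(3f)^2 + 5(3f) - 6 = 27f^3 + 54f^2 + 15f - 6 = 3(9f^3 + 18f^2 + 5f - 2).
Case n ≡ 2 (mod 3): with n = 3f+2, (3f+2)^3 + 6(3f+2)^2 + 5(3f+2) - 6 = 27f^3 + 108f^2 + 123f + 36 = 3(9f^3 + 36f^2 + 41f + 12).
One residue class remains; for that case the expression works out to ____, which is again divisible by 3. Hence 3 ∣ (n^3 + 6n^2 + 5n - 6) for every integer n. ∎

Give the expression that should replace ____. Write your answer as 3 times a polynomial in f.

3(9f^3 + 27f^2 + 20f + 2)

The residues treated are {0, 2}, so the missing case is n ≡ 1 (mod 3); write n = 3f+1.
Then (3f+1)^3 + 6(3f+1)^2 + 5(3f+1) - 6 = 27f^3 + 81f^2 + 60f + 6 = 3(9f^3 + 27f^2 + 20f + 2).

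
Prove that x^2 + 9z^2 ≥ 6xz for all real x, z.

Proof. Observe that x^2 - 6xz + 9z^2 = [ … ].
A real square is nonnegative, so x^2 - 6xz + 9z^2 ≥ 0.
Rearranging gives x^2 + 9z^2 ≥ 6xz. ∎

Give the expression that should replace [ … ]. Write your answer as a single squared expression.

The leading and trailing coefficients are 1^2 and 3^2, and 6 = 2·1·3, so the trinomial is (x - 3z)^2.
Hence x^2 - 6xz + 9z^2 ≥ 0.

(x - 3z)^2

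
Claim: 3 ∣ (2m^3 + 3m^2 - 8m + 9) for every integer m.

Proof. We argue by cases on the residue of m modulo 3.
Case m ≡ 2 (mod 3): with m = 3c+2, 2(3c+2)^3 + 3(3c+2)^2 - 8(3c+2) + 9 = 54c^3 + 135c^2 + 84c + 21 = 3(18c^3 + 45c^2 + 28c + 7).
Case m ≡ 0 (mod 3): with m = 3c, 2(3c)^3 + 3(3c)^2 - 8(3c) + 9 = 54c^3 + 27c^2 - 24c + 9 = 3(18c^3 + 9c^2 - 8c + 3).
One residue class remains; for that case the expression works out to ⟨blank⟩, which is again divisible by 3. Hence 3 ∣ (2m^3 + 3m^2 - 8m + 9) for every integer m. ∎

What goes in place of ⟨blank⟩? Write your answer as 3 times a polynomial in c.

The residues treated are {2, 0}, so the missing case is m ≡ 1 (mod 3); write m = 3c+1.
Then 2(3c+1)^3 + 3(3c+1)^2 - 8(3c+1) + 9 = 54c^3 + 81c^2 + 12c + 6 = 3(18c^3 + 27c^2 + 4c + 2).

3(18c^3 + 27c^2 + 4c + 2)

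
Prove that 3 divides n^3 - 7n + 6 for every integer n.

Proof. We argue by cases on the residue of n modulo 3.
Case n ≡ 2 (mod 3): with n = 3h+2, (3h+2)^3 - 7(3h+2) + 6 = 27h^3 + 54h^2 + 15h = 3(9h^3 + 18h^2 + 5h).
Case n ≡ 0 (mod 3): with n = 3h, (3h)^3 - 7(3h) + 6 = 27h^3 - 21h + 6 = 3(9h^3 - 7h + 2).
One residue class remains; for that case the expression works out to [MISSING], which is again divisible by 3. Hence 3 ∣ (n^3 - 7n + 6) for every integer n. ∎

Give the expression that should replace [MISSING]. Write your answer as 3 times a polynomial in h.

3(9h^3 + 9h^2 - 4h)

Only n ≡ 1 (mod 3) is unaccounted for. Put n = 3h+1:
(3h+1)^3 - 7(3h+1) + 6 expands to 27h^3 + 27h^2 - 12h,
and factoring out 3 leaves 3(9h^3 + 9h^2 - 4h).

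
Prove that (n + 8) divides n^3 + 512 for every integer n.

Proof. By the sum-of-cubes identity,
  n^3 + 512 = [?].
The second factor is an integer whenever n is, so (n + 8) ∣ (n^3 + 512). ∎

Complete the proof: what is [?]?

(n + 8)(n^2 - 8n + 64)

a^3 + b^3 = (a + b)(a^2 - ab + b^2). With a = n, b = 8:
n^3 + 512 = (n + 8)(n^2 - 8n + 64).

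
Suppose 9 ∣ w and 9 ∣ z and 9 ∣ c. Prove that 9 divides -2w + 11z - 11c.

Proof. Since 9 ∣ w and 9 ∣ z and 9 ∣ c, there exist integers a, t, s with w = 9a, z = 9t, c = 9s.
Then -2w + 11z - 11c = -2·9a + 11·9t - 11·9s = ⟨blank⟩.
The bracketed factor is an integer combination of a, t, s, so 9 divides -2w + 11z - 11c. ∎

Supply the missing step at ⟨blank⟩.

9(-2a - 11s + 11t)

Pull the common 9 out of every term: -2·9a + 11·9t - 11·9s = 9(-2a - 11s + 11t).
-2a - 11s + 11t is an integer, which exhibits the divisibility.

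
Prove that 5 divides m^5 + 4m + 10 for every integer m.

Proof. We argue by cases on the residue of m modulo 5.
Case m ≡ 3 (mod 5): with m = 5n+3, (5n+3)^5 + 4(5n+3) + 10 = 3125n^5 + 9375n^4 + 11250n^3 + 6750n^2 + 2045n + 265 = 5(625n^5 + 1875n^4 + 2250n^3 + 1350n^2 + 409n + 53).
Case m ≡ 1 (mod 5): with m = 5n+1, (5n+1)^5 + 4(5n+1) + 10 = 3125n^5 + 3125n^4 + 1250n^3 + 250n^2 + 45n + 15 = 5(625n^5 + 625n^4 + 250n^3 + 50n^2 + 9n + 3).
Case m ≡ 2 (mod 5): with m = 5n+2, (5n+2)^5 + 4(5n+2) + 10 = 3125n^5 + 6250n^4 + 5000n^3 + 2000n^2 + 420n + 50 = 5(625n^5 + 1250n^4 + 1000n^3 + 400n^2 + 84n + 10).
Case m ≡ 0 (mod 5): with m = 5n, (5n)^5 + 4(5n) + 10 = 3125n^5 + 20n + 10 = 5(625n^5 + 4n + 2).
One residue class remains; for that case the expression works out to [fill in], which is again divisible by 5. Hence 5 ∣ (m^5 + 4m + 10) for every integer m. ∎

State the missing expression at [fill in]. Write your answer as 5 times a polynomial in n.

5(625n^5 + 2500n^4 + 4000n^3 + 3200n^2 + 1284n + 210)

The residues treated are {3, 1, 2, 0}, so the missing case is m ≡ 4 (mod 5); write m = 5n+4.
Then (5n+4)^5 + 4(5n+4) + 10 = 3125n^5 + 12500n^4 + 20000n^3 + 16000n^2 + 6420n + 1050 = 5(625n^5 + 2500n^4 + 4000n^3 + 3200n^2 + 1284n + 210).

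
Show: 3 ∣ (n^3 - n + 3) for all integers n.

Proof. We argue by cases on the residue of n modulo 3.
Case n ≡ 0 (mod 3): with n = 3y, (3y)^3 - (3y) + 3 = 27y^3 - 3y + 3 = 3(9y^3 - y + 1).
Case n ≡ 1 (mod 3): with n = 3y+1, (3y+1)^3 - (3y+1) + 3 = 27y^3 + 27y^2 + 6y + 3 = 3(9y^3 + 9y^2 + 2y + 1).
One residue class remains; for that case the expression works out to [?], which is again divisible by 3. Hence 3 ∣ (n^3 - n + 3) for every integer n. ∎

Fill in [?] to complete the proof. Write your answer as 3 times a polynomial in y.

3(9y^3 + 18y^2 + 11y + 3)

The residues treated are {0, 1}, so the missing case is n ≡ 2 (mod 3); write n = 3y+2.
Then (3y+2)^3 - (3y+2) + 3 = 27y^3 + 54y^2 + 33y + 9 = 3(9y^3 + 18y^2 + 11y + 3).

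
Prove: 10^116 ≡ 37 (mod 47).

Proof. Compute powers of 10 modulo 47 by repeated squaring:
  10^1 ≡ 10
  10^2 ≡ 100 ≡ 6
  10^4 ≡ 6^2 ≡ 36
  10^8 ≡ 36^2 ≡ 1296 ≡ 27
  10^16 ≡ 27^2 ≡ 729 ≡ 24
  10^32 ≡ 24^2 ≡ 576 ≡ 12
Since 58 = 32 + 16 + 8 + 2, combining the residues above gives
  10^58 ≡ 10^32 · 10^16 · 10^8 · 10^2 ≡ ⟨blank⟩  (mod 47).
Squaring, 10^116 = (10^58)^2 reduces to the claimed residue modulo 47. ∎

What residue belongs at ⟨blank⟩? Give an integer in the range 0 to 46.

10^32 · 10^16 · 10^8 · 10^2 ≡ 12 · 24 · 27 · 6 = 46656.
46656 mod 47 = 32, so 10^58 ≡ 32 (mod 47).

32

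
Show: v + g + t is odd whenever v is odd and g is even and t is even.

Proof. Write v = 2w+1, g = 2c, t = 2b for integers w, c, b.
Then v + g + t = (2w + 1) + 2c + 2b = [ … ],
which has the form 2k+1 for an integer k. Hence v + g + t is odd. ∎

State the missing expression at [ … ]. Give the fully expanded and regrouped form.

2(b + c + w) + 1

(2w + 1) + 2c + 2b = 2b + 2c + 2w + 1
= 2(b + c + w) + 1.
Since b + c + w is an integer, the sum is of the form 2k+1 for an integer k.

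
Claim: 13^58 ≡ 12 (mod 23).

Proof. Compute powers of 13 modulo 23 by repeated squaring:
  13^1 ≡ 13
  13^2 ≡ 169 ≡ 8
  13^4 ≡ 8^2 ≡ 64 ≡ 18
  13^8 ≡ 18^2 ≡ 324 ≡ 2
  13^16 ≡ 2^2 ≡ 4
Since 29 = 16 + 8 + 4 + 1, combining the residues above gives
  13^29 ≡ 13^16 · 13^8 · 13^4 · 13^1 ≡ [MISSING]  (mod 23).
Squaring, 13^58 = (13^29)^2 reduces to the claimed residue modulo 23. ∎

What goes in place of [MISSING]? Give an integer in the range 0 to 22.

9

Multiply the listed residues: 4 · 2 · 18 · 13 = 8 → 144 → 1872.
Reducing modulo 23: 1872 = 81·23 + 9, so 13^29 ≡ 9.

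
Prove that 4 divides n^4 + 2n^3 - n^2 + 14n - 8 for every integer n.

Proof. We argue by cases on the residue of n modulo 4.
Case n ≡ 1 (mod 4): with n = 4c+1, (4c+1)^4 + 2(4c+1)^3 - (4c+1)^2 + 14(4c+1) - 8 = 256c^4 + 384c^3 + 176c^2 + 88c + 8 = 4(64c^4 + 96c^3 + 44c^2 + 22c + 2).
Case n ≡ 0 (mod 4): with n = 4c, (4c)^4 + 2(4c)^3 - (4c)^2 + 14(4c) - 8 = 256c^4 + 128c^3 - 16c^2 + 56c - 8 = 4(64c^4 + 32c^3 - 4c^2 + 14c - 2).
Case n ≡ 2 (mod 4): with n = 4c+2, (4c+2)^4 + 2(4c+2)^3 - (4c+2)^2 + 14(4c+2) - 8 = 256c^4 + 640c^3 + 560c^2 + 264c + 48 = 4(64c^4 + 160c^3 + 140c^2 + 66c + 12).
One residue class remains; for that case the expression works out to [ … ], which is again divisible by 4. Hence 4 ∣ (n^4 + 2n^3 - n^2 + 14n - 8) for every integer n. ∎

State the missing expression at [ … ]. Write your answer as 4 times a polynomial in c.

Only n ≡ 3 (mod 4) is unaccounted for. Put n = 4c+3:
(4c+3)^4 + 2(4c+3)^3 - (4c+3)^2 + 14(4c+3) - 8 expands to 256c^4 + 896c^3 + 1136c^2 + 680c + 160,
and factoring out 4 leaves 4(64c^4 + 224c^3 + 284c^2 + 170c + 40).

4(64c^4 + 224c^3 + 284c^2 + 170c + 40)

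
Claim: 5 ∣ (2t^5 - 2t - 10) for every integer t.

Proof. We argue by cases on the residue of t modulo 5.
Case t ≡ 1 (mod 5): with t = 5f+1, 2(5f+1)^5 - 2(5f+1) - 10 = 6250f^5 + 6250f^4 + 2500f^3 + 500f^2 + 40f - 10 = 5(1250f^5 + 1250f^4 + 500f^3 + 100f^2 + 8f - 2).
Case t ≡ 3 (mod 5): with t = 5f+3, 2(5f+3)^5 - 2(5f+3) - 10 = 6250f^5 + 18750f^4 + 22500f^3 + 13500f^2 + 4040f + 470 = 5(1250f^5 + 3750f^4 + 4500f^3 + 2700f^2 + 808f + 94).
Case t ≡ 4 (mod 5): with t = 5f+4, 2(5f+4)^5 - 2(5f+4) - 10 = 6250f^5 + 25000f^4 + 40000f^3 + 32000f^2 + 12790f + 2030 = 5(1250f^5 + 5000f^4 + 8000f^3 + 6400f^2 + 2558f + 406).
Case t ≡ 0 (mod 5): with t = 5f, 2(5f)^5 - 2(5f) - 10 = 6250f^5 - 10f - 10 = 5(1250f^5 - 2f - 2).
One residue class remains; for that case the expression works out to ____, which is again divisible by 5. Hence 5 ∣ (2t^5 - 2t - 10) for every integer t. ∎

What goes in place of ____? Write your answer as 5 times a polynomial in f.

Only t ≡ 2 (mod 5) is unaccounted for. Put t = 5f+2:
2(5f+2)^5 - 2(5f+2) - 10 expands to 6250f^5 + 12500f^4 + 10000f^3 + 4000f^2 + 790f + 50,
and factoring out 5 leaves 5(1250f^5 + 2500f^4 + 2000f^3 + 800f^2 + 158f + 10).

5(1250f^5 + 2500f^4 + 2000f^3 + 800f^2 + 158f + 10)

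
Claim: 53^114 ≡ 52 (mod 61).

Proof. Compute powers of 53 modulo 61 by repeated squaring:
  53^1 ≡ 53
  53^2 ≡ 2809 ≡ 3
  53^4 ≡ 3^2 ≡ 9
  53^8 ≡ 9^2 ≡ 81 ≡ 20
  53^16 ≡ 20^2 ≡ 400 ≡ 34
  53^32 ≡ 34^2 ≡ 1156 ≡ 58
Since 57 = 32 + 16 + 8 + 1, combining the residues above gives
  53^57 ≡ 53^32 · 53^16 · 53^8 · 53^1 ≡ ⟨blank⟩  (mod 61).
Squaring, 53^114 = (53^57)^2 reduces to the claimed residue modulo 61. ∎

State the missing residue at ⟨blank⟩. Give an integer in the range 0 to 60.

33

Multiply the listed residues: 58 · 34 · 20 · 53 = 1972 → 39440 → 2090320.
Reducing modulo 61: 2090320 = 34267·61 + 33, so 53^57 ≡ 33.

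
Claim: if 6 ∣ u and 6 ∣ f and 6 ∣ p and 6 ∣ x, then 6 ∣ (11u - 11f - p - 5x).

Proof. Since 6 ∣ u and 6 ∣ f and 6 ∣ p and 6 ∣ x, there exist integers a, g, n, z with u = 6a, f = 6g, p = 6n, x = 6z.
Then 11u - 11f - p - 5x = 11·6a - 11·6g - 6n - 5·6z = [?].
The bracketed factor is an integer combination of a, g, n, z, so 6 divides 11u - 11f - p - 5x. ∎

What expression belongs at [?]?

Each term has a factor of 6: 11·6a - 11·6g - 6n - 5·6z = 6·(11a - 11g - n - 5z).
Since 11a - 11g - n - 5z is an integer, 6 ∣ (11u - 11f - p - 5x).

6(11a - 11g - n - 5z)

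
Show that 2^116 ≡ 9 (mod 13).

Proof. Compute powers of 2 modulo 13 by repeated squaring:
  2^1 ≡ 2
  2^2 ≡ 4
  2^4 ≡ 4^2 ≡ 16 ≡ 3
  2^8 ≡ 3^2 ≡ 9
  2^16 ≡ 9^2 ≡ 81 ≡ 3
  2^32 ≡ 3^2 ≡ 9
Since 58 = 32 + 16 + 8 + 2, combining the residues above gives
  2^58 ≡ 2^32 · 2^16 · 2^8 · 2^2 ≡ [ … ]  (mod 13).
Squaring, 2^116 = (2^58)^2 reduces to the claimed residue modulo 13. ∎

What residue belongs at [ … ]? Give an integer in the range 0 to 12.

10

Multiply the listed residues: 9 · 3 · 9 · 4 = 27 → 243 → 972.
Reducing modulo 13: 972 = 74·13 + 10, so 2^58 ≡ 10.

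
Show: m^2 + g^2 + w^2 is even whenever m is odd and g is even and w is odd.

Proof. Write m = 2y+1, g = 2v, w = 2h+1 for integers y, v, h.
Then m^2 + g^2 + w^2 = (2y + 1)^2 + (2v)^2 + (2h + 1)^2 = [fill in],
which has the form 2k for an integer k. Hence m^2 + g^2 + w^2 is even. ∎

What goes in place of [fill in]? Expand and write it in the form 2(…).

(2y + 1)^2 + (2v)^2 + (2h + 1)^2 = 4h^2 + 4h + 4v^2 + 4y^2 + 4y + 2
= 2(2h^2 + 2h + 2v^2 + 2y^2 + 2y + 1).
Since 2h^2 + 2h + 2v^2 + 2y^2 + 2y + 1 is an integer, the sum of squares is of the form 2k for an integer k.

2(2h^2 + 2h + 2v^2 + 2y^2 + 2y + 1)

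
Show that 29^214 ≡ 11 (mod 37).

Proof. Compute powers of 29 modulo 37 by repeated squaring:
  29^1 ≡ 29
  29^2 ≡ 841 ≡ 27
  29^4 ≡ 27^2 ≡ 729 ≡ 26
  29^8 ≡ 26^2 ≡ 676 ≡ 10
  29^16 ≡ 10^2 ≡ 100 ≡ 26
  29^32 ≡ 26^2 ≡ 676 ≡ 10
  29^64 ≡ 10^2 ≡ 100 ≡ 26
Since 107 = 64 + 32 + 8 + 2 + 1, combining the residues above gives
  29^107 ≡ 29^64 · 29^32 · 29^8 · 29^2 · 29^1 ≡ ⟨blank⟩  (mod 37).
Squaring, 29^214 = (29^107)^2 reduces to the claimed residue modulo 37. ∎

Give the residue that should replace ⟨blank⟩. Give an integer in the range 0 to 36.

Multiply the listed residues: 26 · 10 · 10 · 27 · 29 = 260 → 2600 → 70200 → 2035800.
Reducing modulo 37: 2035800 = 55021·37 + 23, so 29^107 ≡ 23.

23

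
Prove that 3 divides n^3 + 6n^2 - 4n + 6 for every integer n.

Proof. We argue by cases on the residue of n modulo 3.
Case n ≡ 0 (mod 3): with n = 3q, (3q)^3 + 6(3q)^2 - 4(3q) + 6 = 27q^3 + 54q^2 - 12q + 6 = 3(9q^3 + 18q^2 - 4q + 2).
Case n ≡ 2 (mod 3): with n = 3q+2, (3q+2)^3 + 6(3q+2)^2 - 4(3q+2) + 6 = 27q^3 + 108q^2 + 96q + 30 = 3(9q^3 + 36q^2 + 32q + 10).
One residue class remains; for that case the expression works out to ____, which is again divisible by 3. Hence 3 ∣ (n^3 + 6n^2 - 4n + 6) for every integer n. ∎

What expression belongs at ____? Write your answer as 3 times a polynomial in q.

3(9q^3 + 27q^2 + 11q + 3)

Only n ≡ 1 (mod 3) is unaccounted for. Put n = 3q+1:
(3q+1)^3 + 6(3q+1)^2 - 4(3q+1) + 6 expands to 27q^3 + 81q^2 + 33q + 9,
and factoring out 3 leaves 3(9q^3 + 27q^2 + 11q + 3).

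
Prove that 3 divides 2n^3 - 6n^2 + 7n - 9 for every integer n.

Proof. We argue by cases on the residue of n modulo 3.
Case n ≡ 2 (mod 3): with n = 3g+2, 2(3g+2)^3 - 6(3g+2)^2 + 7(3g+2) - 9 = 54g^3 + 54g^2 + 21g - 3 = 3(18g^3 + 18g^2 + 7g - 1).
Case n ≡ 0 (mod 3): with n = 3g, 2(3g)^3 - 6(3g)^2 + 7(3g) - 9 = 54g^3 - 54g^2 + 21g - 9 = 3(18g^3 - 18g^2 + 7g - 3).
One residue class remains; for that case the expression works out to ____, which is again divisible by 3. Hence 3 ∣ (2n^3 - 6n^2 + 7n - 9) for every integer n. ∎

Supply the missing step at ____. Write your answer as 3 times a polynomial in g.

3(18g^3 + g - 2)

The residues treated are {2, 0}, so the missing case is n ≡ 1 (mod 3); write n = 3g+1.
Then 2(3g+1)^3 - 6(3g+1)^2 + 7(3g+1) - 9 = 54g^3 + 3g - 6 = 3(18g^3 + g - 2).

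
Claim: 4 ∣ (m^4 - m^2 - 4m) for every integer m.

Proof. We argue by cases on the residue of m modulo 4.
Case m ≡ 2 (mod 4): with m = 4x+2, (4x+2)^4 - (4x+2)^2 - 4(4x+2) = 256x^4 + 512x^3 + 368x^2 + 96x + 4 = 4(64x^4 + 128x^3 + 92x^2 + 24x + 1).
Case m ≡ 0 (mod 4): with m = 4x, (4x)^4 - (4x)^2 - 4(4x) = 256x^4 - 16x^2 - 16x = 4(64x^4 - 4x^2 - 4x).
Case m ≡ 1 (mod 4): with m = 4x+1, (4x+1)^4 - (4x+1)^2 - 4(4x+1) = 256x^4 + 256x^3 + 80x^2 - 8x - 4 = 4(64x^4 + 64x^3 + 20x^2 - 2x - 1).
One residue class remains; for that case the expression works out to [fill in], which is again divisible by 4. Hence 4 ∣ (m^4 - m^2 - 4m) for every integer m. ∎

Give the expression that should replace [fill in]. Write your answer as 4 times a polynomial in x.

Only m ≡ 3 (mod 4) is unaccounted for. Put m = 4x+3:
(4x+3)^4 - (4x+3)^2 - 4(4x+3) expands to 256x^4 + 768x^3 + 848x^2 + 392x + 60,
and factoring out 4 leaves 4(64x^4 + 192x^3 + 212x^2 + 98x + 15).

4(64x^4 + 192x^3 + 212x^2 + 98x + 15)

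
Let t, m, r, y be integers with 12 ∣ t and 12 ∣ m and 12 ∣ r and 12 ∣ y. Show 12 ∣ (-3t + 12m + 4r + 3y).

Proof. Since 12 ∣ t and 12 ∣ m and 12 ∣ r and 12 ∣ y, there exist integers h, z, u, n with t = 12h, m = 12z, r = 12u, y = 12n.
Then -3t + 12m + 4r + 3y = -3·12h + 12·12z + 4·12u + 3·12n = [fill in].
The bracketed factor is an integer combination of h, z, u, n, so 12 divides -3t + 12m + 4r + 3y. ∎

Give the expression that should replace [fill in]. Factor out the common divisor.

12(-3h + 3n + 4u + 12z)

Pull the common 12 out of every term: -3·12h + 12·12z + 4·12u + 3·12n = 12(-3h + 3n + 4u + 12z).
-3h + 3n + 4u + 12z is an integer, which exhibits the divisibility.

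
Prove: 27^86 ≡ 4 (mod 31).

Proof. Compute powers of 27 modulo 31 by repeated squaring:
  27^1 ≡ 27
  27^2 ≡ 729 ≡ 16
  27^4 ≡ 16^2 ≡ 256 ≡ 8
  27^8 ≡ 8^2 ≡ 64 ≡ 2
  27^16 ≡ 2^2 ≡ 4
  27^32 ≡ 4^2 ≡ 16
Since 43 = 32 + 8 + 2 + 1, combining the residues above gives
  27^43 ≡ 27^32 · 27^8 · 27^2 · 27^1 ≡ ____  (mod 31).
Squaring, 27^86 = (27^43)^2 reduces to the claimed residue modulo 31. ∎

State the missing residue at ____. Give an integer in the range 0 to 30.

29

Multiply the listed residues: 16 · 2 · 16 · 27 = 32 → 512 → 13824.
Reducing modulo 31: 13824 = 445·31 + 29, so 27^43 ≡ 29.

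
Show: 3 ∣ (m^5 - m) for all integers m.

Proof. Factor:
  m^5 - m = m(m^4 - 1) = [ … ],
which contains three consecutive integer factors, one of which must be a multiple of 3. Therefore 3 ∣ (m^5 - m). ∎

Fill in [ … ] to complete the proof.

m^4 - 1 = (m^2 - 1)(m^2 + 1), and m^2 - 1 = (m-1)(m+1).
So m(m^4 - 1) = (m - 1)m(m + 1)(m^2 + 1).

(m - 1)m(m + 1)(m^2 + 1)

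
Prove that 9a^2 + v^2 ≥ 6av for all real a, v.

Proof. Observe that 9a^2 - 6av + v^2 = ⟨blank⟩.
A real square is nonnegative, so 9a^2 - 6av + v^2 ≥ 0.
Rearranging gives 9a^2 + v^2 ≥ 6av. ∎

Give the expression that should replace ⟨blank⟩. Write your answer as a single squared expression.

(3a - v)^2

The leading and trailing coefficients are 3^2 and 1^2, and 6 = 2·3·1, so the trinomial is (3a - v)^2.
Hence 9a^2 - 6av + v^2 ≥ 0.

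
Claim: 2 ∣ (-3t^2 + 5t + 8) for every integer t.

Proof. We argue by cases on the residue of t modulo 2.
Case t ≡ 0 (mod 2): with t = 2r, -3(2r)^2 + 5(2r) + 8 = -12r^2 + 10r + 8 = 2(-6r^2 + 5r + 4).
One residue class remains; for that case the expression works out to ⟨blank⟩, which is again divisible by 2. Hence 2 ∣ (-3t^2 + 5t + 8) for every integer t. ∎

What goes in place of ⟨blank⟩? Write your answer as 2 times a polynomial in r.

2(-6r^2 - r + 5)

Only t ≡ 1 (mod 2) is unaccounted for. Put t = 2r+1:
-3(2r+1)^2 + 5(2r+1) + 8 expands to -12r^2 - 2r + 10,
and factoring out 2 leaves 2(-6r^2 - r + 5).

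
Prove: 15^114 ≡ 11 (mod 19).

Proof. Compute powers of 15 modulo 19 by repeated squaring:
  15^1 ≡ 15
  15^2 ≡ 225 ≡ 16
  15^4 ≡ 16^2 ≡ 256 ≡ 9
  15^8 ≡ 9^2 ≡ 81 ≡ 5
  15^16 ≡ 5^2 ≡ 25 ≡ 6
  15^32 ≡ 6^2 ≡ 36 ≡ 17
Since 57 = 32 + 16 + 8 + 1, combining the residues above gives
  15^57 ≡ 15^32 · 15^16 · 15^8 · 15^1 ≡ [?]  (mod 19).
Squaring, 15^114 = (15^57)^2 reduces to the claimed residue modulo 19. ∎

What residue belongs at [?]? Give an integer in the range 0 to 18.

12

Multiply the listed residues: 17 · 6 · 5 · 15 = 102 → 510 → 7650.
Reducing modulo 19: 7650 = 402·19 + 12, so 15^57 ≡ 12.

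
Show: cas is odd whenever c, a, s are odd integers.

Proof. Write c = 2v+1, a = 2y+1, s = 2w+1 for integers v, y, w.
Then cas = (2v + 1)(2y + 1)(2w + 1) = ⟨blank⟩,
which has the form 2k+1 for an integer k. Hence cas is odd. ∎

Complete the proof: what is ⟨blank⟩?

2(4vwy + 2vw + 2vy + v + 2wy + w + y) + 1

(2v + 1)(2y + 1)(2w + 1) = 8vwy + 4vw + 4vy + 2v + 4wy + 2w + 2y + 1
= 2(4vwy + 2vw + 2vy + v + 2wy + w + y) + 1.
Since 4vwy + 2vw + 2vy + v + 2wy + w + y is an integer, the product is of the form 2k+1 for an integer k.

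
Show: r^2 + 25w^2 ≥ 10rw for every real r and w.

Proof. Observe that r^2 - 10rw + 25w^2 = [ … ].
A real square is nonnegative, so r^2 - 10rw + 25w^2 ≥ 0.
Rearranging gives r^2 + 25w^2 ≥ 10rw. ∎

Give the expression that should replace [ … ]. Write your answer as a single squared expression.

The leading and trailing coefficients are 1^2 and 5^2, and 10 = 2·1·5, so the trinomial is (r - 5w)^2.
Hence r^2 - 10rw + 25w^2 ≥ 0.

(r - 5w)^2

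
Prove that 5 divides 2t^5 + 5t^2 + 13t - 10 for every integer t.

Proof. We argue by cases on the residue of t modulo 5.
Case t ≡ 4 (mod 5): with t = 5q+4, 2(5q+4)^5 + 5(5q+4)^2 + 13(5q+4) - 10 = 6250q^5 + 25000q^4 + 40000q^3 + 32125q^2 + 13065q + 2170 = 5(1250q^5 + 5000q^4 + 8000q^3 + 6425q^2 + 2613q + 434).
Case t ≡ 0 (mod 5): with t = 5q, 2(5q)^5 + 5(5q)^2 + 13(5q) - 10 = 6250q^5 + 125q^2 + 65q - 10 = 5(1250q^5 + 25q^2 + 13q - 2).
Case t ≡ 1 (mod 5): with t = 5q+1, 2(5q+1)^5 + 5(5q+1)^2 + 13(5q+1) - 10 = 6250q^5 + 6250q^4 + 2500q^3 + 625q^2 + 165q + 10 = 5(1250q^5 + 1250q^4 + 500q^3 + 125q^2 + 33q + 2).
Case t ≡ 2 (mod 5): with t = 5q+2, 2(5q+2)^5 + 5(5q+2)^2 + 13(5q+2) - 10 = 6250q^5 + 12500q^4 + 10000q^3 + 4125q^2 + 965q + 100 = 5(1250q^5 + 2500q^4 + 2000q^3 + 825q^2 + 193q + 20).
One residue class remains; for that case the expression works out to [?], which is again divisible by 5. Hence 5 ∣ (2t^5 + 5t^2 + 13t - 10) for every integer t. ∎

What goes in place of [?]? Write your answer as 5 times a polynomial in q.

5(1250q^5 + 3750q^4 + 4500q^3 + 2725q^2 + 853q + 112)

Only t ≡ 3 (mod 5) is unaccounted for. Put t = 5q+3:
2(5q+3)^5 + 5(5q+3)^2 + 13(5q+3) - 10 expands to 6250q^5 + 18750q^4 + 22500q^3 + 13625q^2 + 4265q + 560,
and factoring out 5 leaves 5(1250q^5 + 3750q^4 + 4500q^3 + 2725q^2 + 853q + 112).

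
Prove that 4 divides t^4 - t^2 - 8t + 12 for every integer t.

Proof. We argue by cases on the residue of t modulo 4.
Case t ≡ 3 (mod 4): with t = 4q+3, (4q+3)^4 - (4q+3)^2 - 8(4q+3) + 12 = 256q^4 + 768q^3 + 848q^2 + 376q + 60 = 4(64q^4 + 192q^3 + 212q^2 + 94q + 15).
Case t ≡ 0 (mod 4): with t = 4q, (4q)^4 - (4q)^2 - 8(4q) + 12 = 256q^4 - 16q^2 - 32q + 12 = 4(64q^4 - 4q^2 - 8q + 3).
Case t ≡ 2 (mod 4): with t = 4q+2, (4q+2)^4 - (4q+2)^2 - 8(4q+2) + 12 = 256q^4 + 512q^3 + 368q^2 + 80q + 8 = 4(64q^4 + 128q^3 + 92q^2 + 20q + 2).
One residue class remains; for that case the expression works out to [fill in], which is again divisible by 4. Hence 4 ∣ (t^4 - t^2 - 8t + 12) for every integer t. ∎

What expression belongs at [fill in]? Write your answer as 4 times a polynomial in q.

Only t ≡ 1 (mod 4) is unaccounted for. Put t = 4q+1:
(4q+1)^4 - (4q+1)^2 - 8(4q+1) + 12 expands to 256q^4 + 256q^3 + 80q^2 - 24q + 4,
and factoring out 4 leaves 4(64q^4 + 64q^3 + 20q^2 - 6q + 1).

4(64q^4 + 64q^3 + 20q^2 - 6q + 1)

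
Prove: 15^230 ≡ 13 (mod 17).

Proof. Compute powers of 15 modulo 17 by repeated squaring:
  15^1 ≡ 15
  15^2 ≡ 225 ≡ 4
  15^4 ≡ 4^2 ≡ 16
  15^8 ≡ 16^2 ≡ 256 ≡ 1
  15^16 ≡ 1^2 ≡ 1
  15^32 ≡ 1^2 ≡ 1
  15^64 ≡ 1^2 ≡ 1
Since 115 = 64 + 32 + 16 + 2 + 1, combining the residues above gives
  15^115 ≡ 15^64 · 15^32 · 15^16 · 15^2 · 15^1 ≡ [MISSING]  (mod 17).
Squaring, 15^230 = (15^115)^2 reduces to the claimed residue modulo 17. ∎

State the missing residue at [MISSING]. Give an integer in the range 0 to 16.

Multiply the listed residues: 1 · 1 · 1 · 4 · 15 = 1 → 1 → 4 → 60.
Reducing modulo 17: 60 = 3·17 + 9, so 15^115 ≡ 9.

9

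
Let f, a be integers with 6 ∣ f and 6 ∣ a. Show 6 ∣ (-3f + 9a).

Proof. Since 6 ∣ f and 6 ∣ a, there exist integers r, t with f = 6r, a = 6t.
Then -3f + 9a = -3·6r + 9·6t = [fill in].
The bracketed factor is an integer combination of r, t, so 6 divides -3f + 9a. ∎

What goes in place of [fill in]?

6(-3r + 9t)

Each term has a factor of 6: -3·6r + 9·6t = 6·(-3r + 9t).
Since -3r + 9t is an integer, 6 ∣ (-3f + 9a).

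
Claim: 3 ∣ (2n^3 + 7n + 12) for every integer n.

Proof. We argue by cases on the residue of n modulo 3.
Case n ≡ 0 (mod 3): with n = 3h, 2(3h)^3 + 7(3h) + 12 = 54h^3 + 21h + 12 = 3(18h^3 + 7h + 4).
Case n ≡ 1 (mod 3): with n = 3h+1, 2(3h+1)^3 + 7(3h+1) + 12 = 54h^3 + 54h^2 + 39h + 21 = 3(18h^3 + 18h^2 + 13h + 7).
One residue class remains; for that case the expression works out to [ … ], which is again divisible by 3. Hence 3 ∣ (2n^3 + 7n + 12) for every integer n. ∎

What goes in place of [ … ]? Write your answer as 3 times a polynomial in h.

3(18h^3 + 36h^2 + 31h + 14)

Only n ≡ 2 (mod 3) is unaccounted for. Put n = 3h+2:
2(3h+2)^3 + 7(3h+2) + 12 expands to 54h^3 + 108h^2 + 93h + 42,
and factoring out 3 leaves 3(18h^3 + 36h^2 + 31h + 14).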